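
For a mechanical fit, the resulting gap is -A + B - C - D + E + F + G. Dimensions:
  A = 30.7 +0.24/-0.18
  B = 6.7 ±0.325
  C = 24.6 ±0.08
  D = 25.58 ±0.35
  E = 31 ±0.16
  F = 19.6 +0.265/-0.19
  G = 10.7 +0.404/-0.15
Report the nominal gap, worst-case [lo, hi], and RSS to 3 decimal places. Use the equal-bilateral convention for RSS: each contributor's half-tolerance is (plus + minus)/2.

Stack each dimension's contribution:
  -A: nom -30.700 → Σnom=-30.700; wc +0.180/-0.240 → slack +0.180/-0.240; half-tol=0.210, Σhalf²=0.044100
  +B: nom +6.700 → Σnom=-24.000; wc +0.325/-0.325 → slack +0.505/-0.565; half-tol=0.325, Σhalf²=0.149725
  -C: nom -24.600 → Σnom=-48.600; wc +0.080/-0.080 → slack +0.585/-0.645; half-tol=0.080, Σhalf²=0.156125
  -D: nom -25.580 → Σnom=-74.180; wc +0.350/-0.350 → slack +0.935/-0.995; half-tol=0.350, Σhalf²=0.278625
  +E: nom +31.000 → Σnom=-43.180; wc +0.160/-0.160 → slack +1.095/-1.155; half-tol=0.160, Σhalf²=0.304225
  +F: nom +19.600 → Σnom=-23.580; wc +0.265/-0.190 → slack +1.360/-1.345; half-tol=0.228, Σhalf²=0.355981
  +G: nom +10.700 → Σnom=-12.880; wc +0.404/-0.150 → slack +1.764/-1.495; half-tol=0.277, Σhalf²=0.432710
Nominal = -12.880. Worst-case = [-12.880 - 1.495, -12.880 + 1.764] = [-14.375, -11.116]. RSS = √0.432710 = 0.658.

nominal=-12.880 wc=[-14.375,-11.116] rss=0.658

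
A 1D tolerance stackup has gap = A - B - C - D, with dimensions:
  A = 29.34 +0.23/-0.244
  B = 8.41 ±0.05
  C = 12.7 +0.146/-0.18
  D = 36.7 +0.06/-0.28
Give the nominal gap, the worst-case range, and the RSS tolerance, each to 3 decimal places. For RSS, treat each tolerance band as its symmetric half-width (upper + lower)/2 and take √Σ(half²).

nominal=-28.470 wc=[-28.970,-27.730] rss=0.338

Stack each dimension's contribution:
  +A: nom +29.340 → Σnom=29.340; wc +0.230/-0.244 → slack +0.230/-0.244; half-tol=0.237, Σhalf²=0.056169
  -B: nom -8.410 → Σnom=20.930; wc +0.050/-0.050 → slack +0.280/-0.294; half-tol=0.050, Σhalf²=0.058669
  -C: nom -12.700 → Σnom=8.230; wc +0.180/-0.146 → slack +0.460/-0.440; half-tol=0.163, Σhalf²=0.085238
  -D: nom -36.700 → Σnom=-28.470; wc +0.280/-0.060 → slack +0.740/-0.500; half-tol=0.170, Σhalf²=0.114138
Nominal = -28.470. Worst-case = [-28.470 - 0.500, -28.470 + 0.740] = [-28.970, -27.730]. RSS = √0.114138 = 0.338.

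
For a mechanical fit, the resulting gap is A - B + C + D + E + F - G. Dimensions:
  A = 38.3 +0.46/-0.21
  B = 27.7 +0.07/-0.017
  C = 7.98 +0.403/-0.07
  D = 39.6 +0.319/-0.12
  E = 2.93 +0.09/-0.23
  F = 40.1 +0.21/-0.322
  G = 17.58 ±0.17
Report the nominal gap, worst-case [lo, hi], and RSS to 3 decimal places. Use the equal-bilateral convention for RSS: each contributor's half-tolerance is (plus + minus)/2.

Stack each dimension's contribution:
  +A: nom +38.300 → Σnom=38.300; wc +0.460/-0.210 → slack +0.460/-0.210; half-tol=0.335, Σhalf²=0.112225
  -B: nom -27.700 → Σnom=10.600; wc +0.017/-0.070 → slack +0.477/-0.280; half-tol=0.044, Σhalf²=0.114117
  +C: nom +7.980 → Σnom=18.580; wc +0.403/-0.070 → slack +0.880/-0.350; half-tol=0.237, Σhalf²=0.170050
  +D: nom +39.600 → Σnom=58.180; wc +0.319/-0.120 → slack +1.199/-0.470; half-tol=0.220, Σhalf²=0.218230
  +E: nom +2.930 → Σnom=61.110; wc +0.090/-0.230 → slack +1.289/-0.700; half-tol=0.160, Σhalf²=0.243830
  +F: nom +40.100 → Σnom=101.210; wc +0.210/-0.322 → slack +1.499/-1.022; half-tol=0.266, Σhalf²=0.314586
  -G: nom -17.580 → Σnom=83.630; wc +0.170/-0.170 → slack +1.669/-1.192; half-tol=0.170, Σhalf²=0.343486
Nominal = 83.630. Worst-case = [83.630 - 1.192, 83.630 + 1.669] = [82.438, 85.299]. RSS = √0.343486 = 0.586.

nominal=83.630 wc=[82.438,85.299] rss=0.586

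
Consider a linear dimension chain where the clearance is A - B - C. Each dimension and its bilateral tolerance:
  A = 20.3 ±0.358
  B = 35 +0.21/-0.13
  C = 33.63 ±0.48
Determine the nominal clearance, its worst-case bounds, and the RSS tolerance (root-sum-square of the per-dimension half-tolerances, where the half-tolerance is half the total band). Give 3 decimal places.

nominal=-48.330 wc=[-49.378,-47.362] rss=0.622

Stack each dimension's contribution:
  +A: nom +20.300 → Σnom=20.300; wc +0.358/-0.358 → slack +0.358/-0.358; half-tol=0.358, Σhalf²=0.128164
  -B: nom -35.000 → Σnom=-14.700; wc +0.130/-0.210 → slack +0.488/-0.568; half-tol=0.170, Σhalf²=0.157064
  -C: nom -33.630 → Σnom=-48.330; wc +0.480/-0.480 → slack +0.968/-1.048; half-tol=0.480, Σhalf²=0.387464
Nominal = -48.330. Worst-case = [-48.330 - 1.048, -48.330 + 0.968] = [-49.378, -47.362]. RSS = √0.387464 = 0.622.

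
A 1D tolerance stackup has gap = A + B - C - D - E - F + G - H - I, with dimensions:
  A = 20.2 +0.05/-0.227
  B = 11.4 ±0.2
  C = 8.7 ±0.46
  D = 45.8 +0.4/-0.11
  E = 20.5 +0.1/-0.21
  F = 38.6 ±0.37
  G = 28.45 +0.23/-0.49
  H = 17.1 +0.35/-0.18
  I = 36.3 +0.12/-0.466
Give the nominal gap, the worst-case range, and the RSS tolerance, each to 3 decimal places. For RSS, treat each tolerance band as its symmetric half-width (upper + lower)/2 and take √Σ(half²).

Stack each dimension's contribution:
  +A: nom +20.200 → Σnom=20.200; wc +0.050/-0.227 → slack +0.050/-0.227; half-tol=0.139, Σhalf²=0.019182
  +B: nom +11.400 → Σnom=31.600; wc +0.200/-0.200 → slack +0.250/-0.427; half-tol=0.200, Σhalf²=0.059182
  -C: nom -8.700 → Σnom=22.900; wc +0.460/-0.460 → slack +0.710/-0.887; half-tol=0.460, Σhalf²=0.270782
  -D: nom -45.800 → Σnom=-22.900; wc +0.110/-0.400 → slack +0.820/-1.287; half-tol=0.255, Σhalf²=0.335807
  -E: nom -20.500 → Σnom=-43.400; wc +0.210/-0.100 → slack +1.030/-1.387; half-tol=0.155, Σhalf²=0.359832
  -F: nom -38.600 → Σnom=-82.000; wc +0.370/-0.370 → slack +1.400/-1.757; half-tol=0.370, Σhalf²=0.496732
  +G: nom +28.450 → Σnom=-53.550; wc +0.230/-0.490 → slack +1.630/-2.247; half-tol=0.360, Σhalf²=0.626332
  -H: nom -17.100 → Σnom=-70.650; wc +0.180/-0.350 → slack +1.810/-2.597; half-tol=0.265, Σhalf²=0.696557
  -I: nom -36.300 → Σnom=-106.950; wc +0.466/-0.120 → slack +2.276/-2.717; half-tol=0.293, Σhalf²=0.782406
Nominal = -106.950. Worst-case = [-106.950 - 2.717, -106.950 + 2.276] = [-109.667, -104.674]. RSS = √0.782406 = 0.885.

nominal=-106.950 wc=[-109.667,-104.674] rss=0.885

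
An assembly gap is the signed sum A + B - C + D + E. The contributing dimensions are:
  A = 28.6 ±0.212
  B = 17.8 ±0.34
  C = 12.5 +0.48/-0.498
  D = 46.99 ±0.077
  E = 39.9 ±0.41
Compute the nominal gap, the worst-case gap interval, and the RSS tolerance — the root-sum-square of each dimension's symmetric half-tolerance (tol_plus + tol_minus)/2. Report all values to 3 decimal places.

Stack each dimension's contribution:
  +A: nom +28.600 → Σnom=28.600; wc +0.212/-0.212 → slack +0.212/-0.212; half-tol=0.212, Σhalf²=0.044944
  +B: nom +17.800 → Σnom=46.400; wc +0.340/-0.340 → slack +0.552/-0.552; half-tol=0.340, Σhalf²=0.160544
  -C: nom -12.500 → Σnom=33.900; wc +0.498/-0.480 → slack +1.050/-1.032; half-tol=0.489, Σhalf²=0.399665
  +D: nom +46.990 → Σnom=80.890; wc +0.077/-0.077 → slack +1.127/-1.109; half-tol=0.077, Σhalf²=0.405594
  +E: nom +39.900 → Σnom=120.790; wc +0.410/-0.410 → slack +1.537/-1.519; half-tol=0.410, Σhalf²=0.573694
Nominal = 120.790. Worst-case = [120.790 - 1.519, 120.790 + 1.537] = [119.271, 122.327]. RSS = √0.573694 = 0.757.

nominal=120.790 wc=[119.271,122.327] rss=0.757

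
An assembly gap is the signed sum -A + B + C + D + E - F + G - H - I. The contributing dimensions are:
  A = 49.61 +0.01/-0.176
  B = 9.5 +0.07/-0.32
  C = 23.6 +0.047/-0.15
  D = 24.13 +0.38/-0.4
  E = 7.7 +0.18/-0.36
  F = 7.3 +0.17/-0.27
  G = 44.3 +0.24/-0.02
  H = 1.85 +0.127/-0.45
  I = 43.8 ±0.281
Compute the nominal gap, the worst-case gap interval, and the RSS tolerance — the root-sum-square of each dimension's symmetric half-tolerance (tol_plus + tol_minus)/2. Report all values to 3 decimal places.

nominal=6.670 wc=[4.832,8.764] rss=0.713

Stack each dimension's contribution:
  -A: nom -49.610 → Σnom=-49.610; wc +0.176/-0.010 → slack +0.176/-0.010; half-tol=0.093, Σhalf²=0.008649
  +B: nom +9.500 → Σnom=-40.110; wc +0.070/-0.320 → slack +0.246/-0.330; half-tol=0.195, Σhalf²=0.046674
  +C: nom +23.600 → Σnom=-16.510; wc +0.047/-0.150 → slack +0.293/-0.480; half-tol=0.099, Σhalf²=0.056376
  +D: nom +24.130 → Σnom=7.620; wc +0.380/-0.400 → slack +0.673/-0.880; half-tol=0.390, Σhalf²=0.208476
  +E: nom +7.700 → Σnom=15.320; wc +0.180/-0.360 → slack +0.853/-1.240; half-tol=0.270, Σhalf²=0.281376
  -F: nom -7.300 → Σnom=8.020; wc +0.270/-0.170 → slack +1.123/-1.410; half-tol=0.220, Σhalf²=0.329776
  +G: nom +44.300 → Σnom=52.320; wc +0.240/-0.020 → slack +1.363/-1.430; half-tol=0.130, Σhalf²=0.346676
  -H: nom -1.850 → Σnom=50.470; wc +0.450/-0.127 → slack +1.813/-1.557; half-tol=0.288, Σhalf²=0.429909
  -I: nom -43.800 → Σnom=6.670; wc +0.281/-0.281 → slack +2.094/-1.838; half-tol=0.281, Σhalf²=0.508870
Nominal = 6.670. Worst-case = [6.670 - 1.838, 6.670 + 2.094] = [4.832, 8.764]. RSS = √0.508870 = 0.713.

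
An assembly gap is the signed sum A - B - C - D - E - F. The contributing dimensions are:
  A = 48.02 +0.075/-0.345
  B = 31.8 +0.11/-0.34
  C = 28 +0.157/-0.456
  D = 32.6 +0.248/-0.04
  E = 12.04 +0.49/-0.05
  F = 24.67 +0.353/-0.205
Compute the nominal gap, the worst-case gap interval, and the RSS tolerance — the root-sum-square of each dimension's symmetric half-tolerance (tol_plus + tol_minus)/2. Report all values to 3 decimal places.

nominal=-81.090 wc=[-82.793,-79.924] rss=0.600

Stack each dimension's contribution:
  +A: nom +48.020 → Σnom=48.020; wc +0.075/-0.345 → slack +0.075/-0.345; half-tol=0.210, Σhalf²=0.044100
  -B: nom -31.800 → Σnom=16.220; wc +0.340/-0.110 → slack +0.415/-0.455; half-tol=0.225, Σhalf²=0.094725
  -C: nom -28.000 → Σnom=-11.780; wc +0.456/-0.157 → slack +0.871/-0.612; half-tol=0.306, Σhalf²=0.188667
  -D: nom -32.600 → Σnom=-44.380; wc +0.040/-0.248 → slack +0.911/-0.860; half-tol=0.144, Σhalf²=0.209403
  -E: nom -12.040 → Σnom=-56.420; wc +0.050/-0.490 → slack +0.961/-1.350; half-tol=0.270, Σhalf²=0.282303
  -F: nom -24.670 → Σnom=-81.090; wc +0.205/-0.353 → slack +1.166/-1.703; half-tol=0.279, Σhalf²=0.360144
Nominal = -81.090. Worst-case = [-81.090 - 1.703, -81.090 + 1.166] = [-82.793, -79.924]. RSS = √0.360144 = 0.600.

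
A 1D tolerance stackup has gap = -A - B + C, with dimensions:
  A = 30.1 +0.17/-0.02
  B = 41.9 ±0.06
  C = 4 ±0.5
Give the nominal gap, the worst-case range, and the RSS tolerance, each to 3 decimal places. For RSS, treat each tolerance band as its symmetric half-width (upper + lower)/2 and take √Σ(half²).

Stack each dimension's contribution:
  -A: nom -30.100 → Σnom=-30.100; wc +0.020/-0.170 → slack +0.020/-0.170; half-tol=0.095, Σhalf²=0.009025
  -B: nom -41.900 → Σnom=-72.000; wc +0.060/-0.060 → slack +0.080/-0.230; half-tol=0.060, Σhalf²=0.012625
  +C: nom +4.000 → Σnom=-68.000; wc +0.500/-0.500 → slack +0.580/-0.730; half-tol=0.500, Σhalf²=0.262625
Nominal = -68.000. Worst-case = [-68.000 - 0.730, -68.000 + 0.580] = [-68.730, -67.420]. RSS = √0.262625 = 0.512.

nominal=-68.000 wc=[-68.730,-67.420] rss=0.512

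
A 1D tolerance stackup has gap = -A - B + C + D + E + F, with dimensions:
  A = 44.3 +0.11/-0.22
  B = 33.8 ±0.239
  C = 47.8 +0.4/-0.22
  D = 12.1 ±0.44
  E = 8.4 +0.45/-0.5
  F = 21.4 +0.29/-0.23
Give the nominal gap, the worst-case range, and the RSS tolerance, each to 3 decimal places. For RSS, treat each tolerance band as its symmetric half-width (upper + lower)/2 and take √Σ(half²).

nominal=11.600 wc=[9.861,13.639] rss=0.817

Stack each dimension's contribution:
  -A: nom -44.300 → Σnom=-44.300; wc +0.220/-0.110 → slack +0.220/-0.110; half-tol=0.165, Σhalf²=0.027225
  -B: nom -33.800 → Σnom=-78.100; wc +0.239/-0.239 → slack +0.459/-0.349; half-tol=0.239, Σhalf²=0.084346
  +C: nom +47.800 → Σnom=-30.300; wc +0.400/-0.220 → slack +0.859/-0.569; half-tol=0.310, Σhalf²=0.180446
  +D: nom +12.100 → Σnom=-18.200; wc +0.440/-0.440 → slack +1.299/-1.009; half-tol=0.440, Σhalf²=0.374046
  +E: nom +8.400 → Σnom=-9.800; wc +0.450/-0.500 → slack +1.749/-1.509; half-tol=0.475, Σhalf²=0.599671
  +F: nom +21.400 → Σnom=11.600; wc +0.290/-0.230 → slack +2.039/-1.739; half-tol=0.260, Σhalf²=0.667271
Nominal = 11.600. Worst-case = [11.600 - 1.739, 11.600 + 2.039] = [9.861, 13.639]. RSS = √0.667271 = 0.817.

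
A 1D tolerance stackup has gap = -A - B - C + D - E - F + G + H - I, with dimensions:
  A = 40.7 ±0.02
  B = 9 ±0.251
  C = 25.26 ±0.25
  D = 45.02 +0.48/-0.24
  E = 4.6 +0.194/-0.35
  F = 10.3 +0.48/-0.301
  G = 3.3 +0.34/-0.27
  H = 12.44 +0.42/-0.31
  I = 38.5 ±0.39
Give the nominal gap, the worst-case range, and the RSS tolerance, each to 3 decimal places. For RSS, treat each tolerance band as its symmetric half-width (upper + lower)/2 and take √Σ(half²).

Stack each dimension's contribution:
  -A: nom -40.700 → Σnom=-40.700; wc +0.020/-0.020 → slack +0.020/-0.020; half-tol=0.020, Σhalf²=0.000400
  -B: nom -9.000 → Σnom=-49.700; wc +0.251/-0.251 → slack +0.271/-0.271; half-tol=0.251, Σhalf²=0.063401
  -C: nom -25.260 → Σnom=-74.960; wc +0.250/-0.250 → slack +0.521/-0.521; half-tol=0.250, Σhalf²=0.125901
  +D: nom +45.020 → Σnom=-29.940; wc +0.480/-0.240 → slack +1.001/-0.761; half-tol=0.360, Σhalf²=0.255501
  -E: nom -4.600 → Σnom=-34.540; wc +0.350/-0.194 → slack +1.351/-0.955; half-tol=0.272, Σhalf²=0.329485
  -F: nom -10.300 → Σnom=-44.840; wc +0.301/-0.480 → slack +1.652/-1.435; half-tol=0.390, Σhalf²=0.481975
  +G: nom +3.300 → Σnom=-41.540; wc +0.340/-0.270 → slack +1.992/-1.705; half-tol=0.305, Σhalf²=0.575000
  +H: nom +12.440 → Σnom=-29.100; wc +0.420/-0.310 → slack +2.412/-2.015; half-tol=0.365, Σhalf²=0.708225
  -I: nom -38.500 → Σnom=-67.600; wc +0.390/-0.390 → slack +2.802/-2.405; half-tol=0.390, Σhalf²=0.860325
Nominal = -67.600. Worst-case = [-67.600 - 2.405, -67.600 + 2.802] = [-70.005, -64.798]. RSS = √0.860325 = 0.928.

nominal=-67.600 wc=[-70.005,-64.798] rss=0.928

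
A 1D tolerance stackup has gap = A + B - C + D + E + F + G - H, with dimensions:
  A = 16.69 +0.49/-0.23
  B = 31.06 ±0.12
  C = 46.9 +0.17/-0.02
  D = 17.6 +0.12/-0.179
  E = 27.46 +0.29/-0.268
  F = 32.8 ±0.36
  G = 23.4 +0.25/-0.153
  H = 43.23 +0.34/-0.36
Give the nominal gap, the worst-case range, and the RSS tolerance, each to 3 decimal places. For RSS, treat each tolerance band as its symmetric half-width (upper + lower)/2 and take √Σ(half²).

Stack each dimension's contribution:
  +A: nom +16.690 → Σnom=16.690; wc +0.490/-0.230 → slack +0.490/-0.230; half-tol=0.360, Σhalf²=0.129600
  +B: nom +31.060 → Σnom=47.750; wc +0.120/-0.120 → slack +0.610/-0.350; half-tol=0.120, Σhalf²=0.144000
  -C: nom -46.900 → Σnom=0.850; wc +0.020/-0.170 → slack +0.630/-0.520; half-tol=0.095, Σhalf²=0.153025
  +D: nom +17.600 → Σnom=18.450; wc +0.120/-0.179 → slack +0.750/-0.699; half-tol=0.149, Σhalf²=0.175375
  +E: nom +27.460 → Σnom=45.910; wc +0.290/-0.268 → slack +1.040/-0.967; half-tol=0.279, Σhalf²=0.253216
  +F: nom +32.800 → Σnom=78.710; wc +0.360/-0.360 → slack +1.400/-1.327; half-tol=0.360, Σhalf²=0.382816
  +G: nom +23.400 → Σnom=102.110; wc +0.250/-0.153 → slack +1.650/-1.480; half-tol=0.202, Σhalf²=0.423419
  -H: nom -43.230 → Σnom=58.880; wc +0.360/-0.340 → slack +2.010/-1.820; half-tol=0.350, Σhalf²=0.545918
Nominal = 58.880. Worst-case = [58.880 - 1.820, 58.880 + 2.010] = [57.060, 60.890]. RSS = √0.545918 = 0.739.

nominal=58.880 wc=[57.060,60.890] rss=0.739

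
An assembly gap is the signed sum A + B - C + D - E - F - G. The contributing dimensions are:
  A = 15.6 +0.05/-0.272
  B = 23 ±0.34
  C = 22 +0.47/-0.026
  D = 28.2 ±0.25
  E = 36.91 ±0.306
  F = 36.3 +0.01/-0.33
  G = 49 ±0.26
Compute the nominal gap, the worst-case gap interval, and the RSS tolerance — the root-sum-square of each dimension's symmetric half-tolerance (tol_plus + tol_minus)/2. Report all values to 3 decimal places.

Stack each dimension's contribution:
  +A: nom +15.600 → Σnom=15.600; wc +0.050/-0.272 → slack +0.050/-0.272; half-tol=0.161, Σhalf²=0.025921
  +B: nom +23.000 → Σnom=38.600; wc +0.340/-0.340 → slack +0.390/-0.612; half-tol=0.340, Σhalf²=0.141521
  -C: nom -22.000 → Σnom=16.600; wc +0.026/-0.470 → slack +0.416/-1.082; half-tol=0.248, Σhalf²=0.203025
  +D: nom +28.200 → Σnom=44.800; wc +0.250/-0.250 → slack +0.666/-1.332; half-tol=0.250, Σhalf²=0.265525
  -E: nom -36.910 → Σnom=7.890; wc +0.306/-0.306 → slack +0.972/-1.638; half-tol=0.306, Σhalf²=0.359161
  -F: nom -36.300 → Σnom=-28.410; wc +0.330/-0.010 → slack +1.302/-1.648; half-tol=0.170, Σhalf²=0.388061
  -G: nom -49.000 → Σnom=-77.410; wc +0.260/-0.260 → slack +1.562/-1.908; half-tol=0.260, Σhalf²=0.455661
Nominal = -77.410. Worst-case = [-77.410 - 1.908, -77.410 + 1.562] = [-79.318, -75.848]. RSS = √0.455661 = 0.675.

nominal=-77.410 wc=[-79.318,-75.848] rss=0.675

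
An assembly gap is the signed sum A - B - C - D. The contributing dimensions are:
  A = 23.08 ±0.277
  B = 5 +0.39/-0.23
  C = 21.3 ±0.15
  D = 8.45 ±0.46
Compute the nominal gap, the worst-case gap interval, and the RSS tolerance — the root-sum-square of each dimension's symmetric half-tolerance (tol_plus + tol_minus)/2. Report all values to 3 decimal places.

Stack each dimension's contribution:
  +A: nom +23.080 → Σnom=23.080; wc +0.277/-0.277 → slack +0.277/-0.277; half-tol=0.277, Σhalf²=0.076729
  -B: nom -5.000 → Σnom=18.080; wc +0.230/-0.390 → slack +0.507/-0.667; half-tol=0.310, Σhalf²=0.172829
  -C: nom -21.300 → Σnom=-3.220; wc +0.150/-0.150 → slack +0.657/-0.817; half-tol=0.150, Σhalf²=0.195329
  -D: nom -8.450 → Σnom=-11.670; wc +0.460/-0.460 → slack +1.117/-1.277; half-tol=0.460, Σhalf²=0.406929
Nominal = -11.670. Worst-case = [-11.670 - 1.277, -11.670 + 1.117] = [-12.947, -10.553]. RSS = √0.406929 = 0.638.

nominal=-11.670 wc=[-12.947,-10.553] rss=0.638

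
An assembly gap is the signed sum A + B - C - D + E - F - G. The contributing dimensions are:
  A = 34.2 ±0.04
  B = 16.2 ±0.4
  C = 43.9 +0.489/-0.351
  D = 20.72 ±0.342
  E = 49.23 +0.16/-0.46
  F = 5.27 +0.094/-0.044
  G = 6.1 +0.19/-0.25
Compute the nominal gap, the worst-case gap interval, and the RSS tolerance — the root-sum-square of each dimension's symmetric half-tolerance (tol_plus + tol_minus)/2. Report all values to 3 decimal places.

Stack each dimension's contribution:
  +A: nom +34.200 → Σnom=34.200; wc +0.040/-0.040 → slack +0.040/-0.040; half-tol=0.040, Σhalf²=0.001600
  +B: nom +16.200 → Σnom=50.400; wc +0.400/-0.400 → slack +0.440/-0.440; half-tol=0.400, Σhalf²=0.161600
  -C: nom -43.900 → Σnom=6.500; wc +0.351/-0.489 → slack +0.791/-0.929; half-tol=0.420, Σhalf²=0.338000
  -D: nom -20.720 → Σnom=-14.220; wc +0.342/-0.342 → slack +1.133/-1.271; half-tol=0.342, Σhalf²=0.454964
  +E: nom +49.230 → Σnom=35.010; wc +0.160/-0.460 → slack +1.293/-1.731; half-tol=0.310, Σhalf²=0.551064
  -F: nom -5.270 → Σnom=29.740; wc +0.044/-0.094 → slack +1.337/-1.825; half-tol=0.069, Σhalf²=0.555825
  -G: nom -6.100 → Σnom=23.640; wc +0.250/-0.190 → slack +1.587/-2.015; half-tol=0.220, Σhalf²=0.604225
Nominal = 23.640. Worst-case = [23.640 - 2.015, 23.640 + 1.587] = [21.625, 25.227]. RSS = √0.604225 = 0.777.

nominal=23.640 wc=[21.625,25.227] rss=0.777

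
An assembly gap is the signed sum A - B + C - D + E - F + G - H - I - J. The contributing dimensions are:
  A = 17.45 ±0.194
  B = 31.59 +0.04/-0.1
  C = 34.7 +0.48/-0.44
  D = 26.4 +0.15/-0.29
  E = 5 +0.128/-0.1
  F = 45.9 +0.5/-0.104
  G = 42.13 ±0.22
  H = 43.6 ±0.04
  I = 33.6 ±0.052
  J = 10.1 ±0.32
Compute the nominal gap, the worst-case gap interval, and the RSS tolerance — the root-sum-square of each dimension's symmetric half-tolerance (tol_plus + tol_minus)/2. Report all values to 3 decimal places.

nominal=-91.910 wc=[-93.966,-89.982] rss=0.750

Stack each dimension's contribution:
  +A: nom +17.450 → Σnom=17.450; wc +0.194/-0.194 → slack +0.194/-0.194; half-tol=0.194, Σhalf²=0.037636
  -B: nom -31.590 → Σnom=-14.140; wc +0.100/-0.040 → slack +0.294/-0.234; half-tol=0.070, Σhalf²=0.042536
  +C: nom +34.700 → Σnom=20.560; wc +0.480/-0.440 → slack +0.774/-0.674; half-tol=0.460, Σhalf²=0.254136
  -D: nom -26.400 → Σnom=-5.840; wc +0.290/-0.150 → slack +1.064/-0.824; half-tol=0.220, Σhalf²=0.302536
  +E: nom +5.000 → Σnom=-0.840; wc +0.128/-0.100 → slack +1.192/-0.924; half-tol=0.114, Σhalf²=0.315532
  -F: nom -45.900 → Σnom=-46.740; wc +0.104/-0.500 → slack +1.296/-1.424; half-tol=0.302, Σhalf²=0.406736
  +G: nom +42.130 → Σnom=-4.610; wc +0.220/-0.220 → slack +1.516/-1.644; half-tol=0.220, Σhalf²=0.455136
  -H: nom -43.600 → Σnom=-48.210; wc +0.040/-0.040 → slack +1.556/-1.684; half-tol=0.040, Σhalf²=0.456736
  -I: nom -33.600 → Σnom=-81.810; wc +0.052/-0.052 → slack +1.608/-1.736; half-tol=0.052, Σhalf²=0.459440
  -J: nom -10.100 → Σnom=-91.910; wc +0.320/-0.320 → slack +1.928/-2.056; half-tol=0.320, Σhalf²=0.561840
Nominal = -91.910. Worst-case = [-91.910 - 2.056, -91.910 + 1.928] = [-93.966, -89.982]. RSS = √0.561840 = 0.750.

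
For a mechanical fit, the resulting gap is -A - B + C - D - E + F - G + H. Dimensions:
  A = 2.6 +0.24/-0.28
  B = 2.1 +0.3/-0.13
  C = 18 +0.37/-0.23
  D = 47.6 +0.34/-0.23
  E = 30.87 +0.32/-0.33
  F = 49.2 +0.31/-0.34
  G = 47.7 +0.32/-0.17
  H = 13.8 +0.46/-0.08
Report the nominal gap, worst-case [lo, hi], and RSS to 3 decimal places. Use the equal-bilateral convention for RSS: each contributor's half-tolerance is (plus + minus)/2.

Stack each dimension's contribution:
  -A: nom -2.600 → Σnom=-2.600; wc +0.280/-0.240 → slack +0.280/-0.240; half-tol=0.260, Σhalf²=0.067600
  -B: nom -2.100 → Σnom=-4.700; wc +0.130/-0.300 → slack +0.410/-0.540; half-tol=0.215, Σhalf²=0.113825
  +C: nom +18.000 → Σnom=13.300; wc +0.370/-0.230 → slack +0.780/-0.770; half-tol=0.300, Σhalf²=0.203825
  -D: nom -47.600 → Σnom=-34.300; wc +0.230/-0.340 → slack +1.010/-1.110; half-tol=0.285, Σhalf²=0.285050
  -E: nom -30.870 → Σnom=-65.170; wc +0.330/-0.320 → slack +1.340/-1.430; half-tol=0.325, Σhalf²=0.390675
  +F: nom +49.200 → Σnom=-15.970; wc +0.310/-0.340 → slack +1.650/-1.770; half-tol=0.325, Σhalf²=0.496300
  -G: nom -47.700 → Σnom=-63.670; wc +0.170/-0.320 → slack +1.820/-2.090; half-tol=0.245, Σhalf²=0.556325
  +H: nom +13.800 → Σnom=-49.870; wc +0.460/-0.080 → slack +2.280/-2.170; half-tol=0.270, Σhalf²=0.629225
Nominal = -49.870. Worst-case = [-49.870 - 2.170, -49.870 + 2.280] = [-52.040, -47.590]. RSS = √0.629225 = 0.793.

nominal=-49.870 wc=[-52.040,-47.590] rss=0.793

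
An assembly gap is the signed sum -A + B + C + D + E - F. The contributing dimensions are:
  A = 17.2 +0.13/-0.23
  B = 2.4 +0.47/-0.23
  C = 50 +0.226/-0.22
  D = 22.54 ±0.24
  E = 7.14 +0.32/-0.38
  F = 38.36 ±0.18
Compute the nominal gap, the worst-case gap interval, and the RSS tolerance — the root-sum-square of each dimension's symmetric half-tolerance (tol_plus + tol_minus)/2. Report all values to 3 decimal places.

nominal=26.520 wc=[25.140,28.186] rss=0.646

Stack each dimension's contribution:
  -A: nom -17.200 → Σnom=-17.200; wc +0.230/-0.130 → slack +0.230/-0.130; half-tol=0.180, Σhalf²=0.032400
  +B: nom +2.400 → Σnom=-14.800; wc +0.470/-0.230 → slack +0.700/-0.360; half-tol=0.350, Σhalf²=0.154900
  +C: nom +50.000 → Σnom=35.200; wc +0.226/-0.220 → slack +0.926/-0.580; half-tol=0.223, Σhalf²=0.204629
  +D: nom +22.540 → Σnom=57.740; wc +0.240/-0.240 → slack +1.166/-0.820; half-tol=0.240, Σhalf²=0.262229
  +E: nom +7.140 → Σnom=64.880; wc +0.320/-0.380 → slack +1.486/-1.200; half-tol=0.350, Σhalf²=0.384729
  -F: nom -38.360 → Σnom=26.520; wc +0.180/-0.180 → slack +1.666/-1.380; half-tol=0.180, Σhalf²=0.417129
Nominal = 26.520. Worst-case = [26.520 - 1.380, 26.520 + 1.666] = [25.140, 28.186]. RSS = √0.417129 = 0.646.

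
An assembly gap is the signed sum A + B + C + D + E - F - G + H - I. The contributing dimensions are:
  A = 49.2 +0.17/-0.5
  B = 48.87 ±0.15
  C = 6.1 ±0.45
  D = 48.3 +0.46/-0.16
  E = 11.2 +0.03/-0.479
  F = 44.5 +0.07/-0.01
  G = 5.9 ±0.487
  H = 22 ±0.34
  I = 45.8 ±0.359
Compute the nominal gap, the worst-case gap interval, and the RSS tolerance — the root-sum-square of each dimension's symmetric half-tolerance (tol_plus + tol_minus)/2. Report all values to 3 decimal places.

Stack each dimension's contribution:
  +A: nom +49.200 → Σnom=49.200; wc +0.170/-0.500 → slack +0.170/-0.500; half-tol=0.335, Σhalf²=0.112225
  +B: nom +48.870 → Σnom=98.070; wc +0.150/-0.150 → slack +0.320/-0.650; half-tol=0.150, Σhalf²=0.134725
  +C: nom +6.100 → Σnom=104.170; wc +0.450/-0.450 → slack +0.770/-1.100; half-tol=0.450, Σhalf²=0.337225
  +D: nom +48.300 → Σnom=152.470; wc +0.460/-0.160 → slack +1.230/-1.260; half-tol=0.310, Σhalf²=0.433325
  +E: nom +11.200 → Σnom=163.670; wc +0.030/-0.479 → slack +1.260/-1.739; half-tol=0.255, Σhalf²=0.498095
  -F: nom -44.500 → Σnom=119.170; wc +0.010/-0.070 → slack +1.270/-1.809; half-tol=0.040, Σhalf²=0.499695
  -G: nom -5.900 → Σnom=113.270; wc +0.487/-0.487 → slack +1.757/-2.296; half-tol=0.487, Σhalf²=0.736864
  +H: nom +22.000 → Σnom=135.270; wc +0.340/-0.340 → slack +2.097/-2.636; half-tol=0.340, Σhalf²=0.852464
  -I: nom -45.800 → Σnom=89.470; wc +0.359/-0.359 → slack +2.456/-2.995; half-tol=0.359, Σhalf²=0.981345
Nominal = 89.470. Worst-case = [89.470 - 2.995, 89.470 + 2.456] = [86.475, 91.926]. RSS = √0.981345 = 0.991.

nominal=89.470 wc=[86.475,91.926] rss=0.991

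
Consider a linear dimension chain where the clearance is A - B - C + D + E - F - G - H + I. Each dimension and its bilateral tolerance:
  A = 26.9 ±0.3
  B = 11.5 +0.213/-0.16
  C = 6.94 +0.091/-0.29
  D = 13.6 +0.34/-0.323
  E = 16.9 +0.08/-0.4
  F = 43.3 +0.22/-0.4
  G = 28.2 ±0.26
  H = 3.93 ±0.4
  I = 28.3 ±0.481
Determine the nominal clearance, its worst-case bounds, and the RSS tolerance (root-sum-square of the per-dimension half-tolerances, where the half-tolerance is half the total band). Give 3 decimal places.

nominal=-8.170 wc=[-10.858,-5.459] rss=0.940

Stack each dimension's contribution:
  +A: nom +26.900 → Σnom=26.900; wc +0.300/-0.300 → slack +0.300/-0.300; half-tol=0.300, Σhalf²=0.090000
  -B: nom -11.500 → Σnom=15.400; wc +0.160/-0.213 → slack +0.460/-0.513; half-tol=0.186, Σhalf²=0.124782
  -C: nom -6.940 → Σnom=8.460; wc +0.290/-0.091 → slack +0.750/-0.604; half-tol=0.191, Σhalf²=0.161073
  +D: nom +13.600 → Σnom=22.060; wc +0.340/-0.323 → slack +1.090/-0.927; half-tol=0.332, Σhalf²=0.270965
  +E: nom +16.900 → Σnom=38.960; wc +0.080/-0.400 → slack +1.170/-1.327; half-tol=0.240, Σhalf²=0.328565
  -F: nom -43.300 → Σnom=-4.340; wc +0.400/-0.220 → slack +1.570/-1.547; half-tol=0.310, Σhalf²=0.424665
  -G: nom -28.200 → Σnom=-32.540; wc +0.260/-0.260 → slack +1.830/-1.807; half-tol=0.260, Σhalf²=0.492265
  -H: nom -3.930 → Σnom=-36.470; wc +0.400/-0.400 → slack +2.230/-2.207; half-tol=0.400, Σhalf²=0.652265
  +I: nom +28.300 → Σnom=-8.170; wc +0.481/-0.481 → slack +2.711/-2.688; half-tol=0.481, Σhalf²=0.883626
Nominal = -8.170. Worst-case = [-8.170 - 2.688, -8.170 + 2.711] = [-10.858, -5.459]. RSS = √0.883626 = 0.940.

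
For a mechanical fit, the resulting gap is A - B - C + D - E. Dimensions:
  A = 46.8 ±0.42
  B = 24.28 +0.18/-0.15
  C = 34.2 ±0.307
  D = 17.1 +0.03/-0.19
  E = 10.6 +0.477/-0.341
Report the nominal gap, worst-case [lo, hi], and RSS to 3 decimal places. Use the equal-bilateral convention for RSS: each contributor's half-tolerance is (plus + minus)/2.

Stack each dimension's contribution:
  +A: nom +46.800 → Σnom=46.800; wc +0.420/-0.420 → slack +0.420/-0.420; half-tol=0.420, Σhalf²=0.176400
  -B: nom -24.280 → Σnom=22.520; wc +0.150/-0.180 → slack +0.570/-0.600; half-tol=0.165, Σhalf²=0.203625
  -C: nom -34.200 → Σnom=-11.680; wc +0.307/-0.307 → slack +0.877/-0.907; half-tol=0.307, Σhalf²=0.297874
  +D: nom +17.100 → Σnom=5.420; wc +0.030/-0.190 → slack +0.907/-1.097; half-tol=0.110, Σhalf²=0.309974
  -E: nom -10.600 → Σnom=-5.180; wc +0.341/-0.477 → slack +1.248/-1.574; half-tol=0.409, Σhalf²=0.477255
Nominal = -5.180. Worst-case = [-5.180 - 1.574, -5.180 + 1.248] = [-6.754, -3.932]. RSS = √0.477255 = 0.691.

nominal=-5.180 wc=[-6.754,-3.932] rss=0.691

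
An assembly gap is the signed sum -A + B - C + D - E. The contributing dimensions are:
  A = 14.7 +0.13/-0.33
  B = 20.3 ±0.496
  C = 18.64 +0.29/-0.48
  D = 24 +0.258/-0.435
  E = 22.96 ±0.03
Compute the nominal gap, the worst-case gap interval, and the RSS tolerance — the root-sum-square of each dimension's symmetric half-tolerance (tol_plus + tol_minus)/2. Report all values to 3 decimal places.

nominal=-12.000 wc=[-13.381,-10.406] rss=0.754

Stack each dimension's contribution:
  -A: nom -14.700 → Σnom=-14.700; wc +0.330/-0.130 → slack +0.330/-0.130; half-tol=0.230, Σhalf²=0.052900
  +B: nom +20.300 → Σnom=5.600; wc +0.496/-0.496 → slack +0.826/-0.626; half-tol=0.496, Σhalf²=0.298916
  -C: nom -18.640 → Σnom=-13.040; wc +0.480/-0.290 → slack +1.306/-0.916; half-tol=0.385, Σhalf²=0.447141
  +D: nom +24.000 → Σnom=10.960; wc +0.258/-0.435 → slack +1.564/-1.351; half-tol=0.347, Σhalf²=0.567203
  -E: nom -22.960 → Σnom=-12.000; wc +0.030/-0.030 → slack +1.594/-1.381; half-tol=0.030, Σhalf²=0.568103
Nominal = -12.000. Worst-case = [-12.000 - 1.381, -12.000 + 1.594] = [-13.381, -10.406]. RSS = √0.568103 = 0.754.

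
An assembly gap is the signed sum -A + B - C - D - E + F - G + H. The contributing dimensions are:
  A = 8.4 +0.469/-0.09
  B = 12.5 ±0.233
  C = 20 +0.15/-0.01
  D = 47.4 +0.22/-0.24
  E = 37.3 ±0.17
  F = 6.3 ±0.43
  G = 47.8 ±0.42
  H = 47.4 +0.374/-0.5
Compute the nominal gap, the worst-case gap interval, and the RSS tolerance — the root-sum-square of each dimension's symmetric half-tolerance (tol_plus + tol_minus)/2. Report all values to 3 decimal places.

Stack each dimension's contribution:
  -A: nom -8.400 → Σnom=-8.400; wc +0.090/-0.469 → slack +0.090/-0.469; half-tol=0.279, Σhalf²=0.078120
  +B: nom +12.500 → Σnom=4.100; wc +0.233/-0.233 → slack +0.323/-0.702; half-tol=0.233, Σhalf²=0.132409
  -C: nom -20.000 → Σnom=-15.900; wc +0.010/-0.150 → slack +0.333/-0.852; half-tol=0.080, Σhalf²=0.138809
  -D: nom -47.400 → Σnom=-63.300; wc +0.240/-0.220 → slack +0.573/-1.072; half-tol=0.230, Σhalf²=0.191709
  -E: nom -37.300 → Σnom=-100.600; wc +0.170/-0.170 → slack +0.743/-1.242; half-tol=0.170, Σhalf²=0.220609
  +F: nom +6.300 → Σnom=-94.300; wc +0.430/-0.430 → slack +1.173/-1.672; half-tol=0.430, Σhalf²=0.405509
  -G: nom -47.800 → Σnom=-142.100; wc +0.420/-0.420 → slack +1.593/-2.092; half-tol=0.420, Σhalf²=0.581909
  +H: nom +47.400 → Σnom=-94.700; wc +0.374/-0.500 → slack +1.967/-2.592; half-tol=0.437, Σhalf²=0.772878
Nominal = -94.700. Worst-case = [-94.700 - 2.592, -94.700 + 1.967] = [-97.292, -92.733]. RSS = √0.772878 = 0.879.

nominal=-94.700 wc=[-97.292,-92.733] rss=0.879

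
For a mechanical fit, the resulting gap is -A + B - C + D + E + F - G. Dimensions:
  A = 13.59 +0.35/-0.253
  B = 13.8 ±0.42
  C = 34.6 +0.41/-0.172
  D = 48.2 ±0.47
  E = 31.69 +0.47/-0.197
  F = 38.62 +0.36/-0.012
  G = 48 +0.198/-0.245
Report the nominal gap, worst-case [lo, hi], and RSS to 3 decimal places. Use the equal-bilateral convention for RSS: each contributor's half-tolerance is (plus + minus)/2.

nominal=36.120 wc=[34.063,38.510] rss=0.876

Stack each dimension's contribution:
  -A: nom -13.590 → Σnom=-13.590; wc +0.253/-0.350 → slack +0.253/-0.350; half-tol=0.301, Σhalf²=0.090902
  +B: nom +13.800 → Σnom=0.210; wc +0.420/-0.420 → slack +0.673/-0.770; half-tol=0.420, Σhalf²=0.267302
  -C: nom -34.600 → Σnom=-34.390; wc +0.172/-0.410 → slack +0.845/-1.180; half-tol=0.291, Σhalf²=0.351983
  +D: nom +48.200 → Σnom=13.810; wc +0.470/-0.470 → slack +1.315/-1.650; half-tol=0.470, Σhalf²=0.572883
  +E: nom +31.690 → Σnom=45.500; wc +0.470/-0.197 → slack +1.785/-1.847; half-tol=0.334, Σhalf²=0.684105
  +F: nom +38.620 → Σnom=84.120; wc +0.360/-0.012 → slack +2.145/-1.859; half-tol=0.186, Σhalf²=0.718701
  -G: nom -48.000 → Σnom=36.120; wc +0.245/-0.198 → slack +2.390/-2.057; half-tol=0.222, Σhalf²=0.767764
Nominal = 36.120. Worst-case = [36.120 - 2.057, 36.120 + 2.390] = [34.063, 38.510]. RSS = √0.767764 = 0.876.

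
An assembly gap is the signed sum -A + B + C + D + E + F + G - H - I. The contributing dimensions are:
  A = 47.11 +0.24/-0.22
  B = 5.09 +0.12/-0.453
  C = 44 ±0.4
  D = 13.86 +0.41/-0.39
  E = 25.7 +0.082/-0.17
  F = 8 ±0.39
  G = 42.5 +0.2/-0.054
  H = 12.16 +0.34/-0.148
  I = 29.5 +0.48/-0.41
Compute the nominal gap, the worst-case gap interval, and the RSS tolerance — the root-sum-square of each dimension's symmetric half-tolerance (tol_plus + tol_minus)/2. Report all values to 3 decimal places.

Stack each dimension's contribution:
  -A: nom -47.110 → Σnom=-47.110; wc +0.220/-0.240 → slack +0.220/-0.240; half-tol=0.230, Σhalf²=0.052900
  +B: nom +5.090 → Σnom=-42.020; wc +0.120/-0.453 → slack +0.340/-0.693; half-tol=0.286, Σhalf²=0.134982
  +C: nom +44.000 → Σnom=1.980; wc +0.400/-0.400 → slack +0.740/-1.093; half-tol=0.400, Σhalf²=0.294982
  +D: nom +13.860 → Σnom=15.840; wc +0.410/-0.390 → slack +1.150/-1.483; half-tol=0.400, Σhalf²=0.454982
  +E: nom +25.700 → Σnom=41.540; wc +0.082/-0.170 → slack +1.232/-1.653; half-tol=0.126, Σhalf²=0.470858
  +F: nom +8.000 → Σnom=49.540; wc +0.390/-0.390 → slack +1.622/-2.043; half-tol=0.390, Σhalf²=0.622958
  +G: nom +42.500 → Σnom=92.040; wc +0.200/-0.054 → slack +1.822/-2.097; half-tol=0.127, Σhalf²=0.639087
  -H: nom -12.160 → Σnom=79.880; wc +0.148/-0.340 → slack +1.970/-2.437; half-tol=0.244, Σhalf²=0.698623
  -I: nom -29.500 → Σnom=50.380; wc +0.410/-0.480 → slack +2.380/-2.917; half-tol=0.445, Σhalf²=0.896648
Nominal = 50.380. Worst-case = [50.380 - 2.917, 50.380 + 2.380] = [47.463, 52.760]. RSS = √0.896648 = 0.947.

nominal=50.380 wc=[47.463,52.760] rss=0.947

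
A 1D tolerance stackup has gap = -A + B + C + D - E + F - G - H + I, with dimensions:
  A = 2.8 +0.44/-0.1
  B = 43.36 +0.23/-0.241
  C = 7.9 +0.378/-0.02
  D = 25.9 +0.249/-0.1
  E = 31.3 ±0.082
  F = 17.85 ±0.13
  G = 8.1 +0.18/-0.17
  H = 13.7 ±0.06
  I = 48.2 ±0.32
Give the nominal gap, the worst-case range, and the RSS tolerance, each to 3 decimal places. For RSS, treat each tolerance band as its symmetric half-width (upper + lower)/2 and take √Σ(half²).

nominal=87.310 wc=[85.737,89.029] rss=0.599

Stack each dimension's contribution:
  -A: nom -2.800 → Σnom=-2.800; wc +0.100/-0.440 → slack +0.100/-0.440; half-tol=0.270, Σhalf²=0.072900
  +B: nom +43.360 → Σnom=40.560; wc +0.230/-0.241 → slack +0.330/-0.681; half-tol=0.235, Σhalf²=0.128360
  +C: nom +7.900 → Σnom=48.460; wc +0.378/-0.020 → slack +0.708/-0.701; half-tol=0.199, Σhalf²=0.167961
  +D: nom +25.900 → Σnom=74.360; wc +0.249/-0.100 → slack +0.957/-0.801; half-tol=0.174, Σhalf²=0.198411
  -E: nom -31.300 → Σnom=43.060; wc +0.082/-0.082 → slack +1.039/-0.883; half-tol=0.082, Σhalf²=0.205135
  +F: nom +17.850 → Σnom=60.910; wc +0.130/-0.130 → slack +1.169/-1.013; half-tol=0.130, Σhalf²=0.222035
  -G: nom -8.100 → Σnom=52.810; wc +0.170/-0.180 → slack +1.339/-1.193; half-tol=0.175, Σhalf²=0.252661
  -H: nom -13.700 → Σnom=39.110; wc +0.060/-0.060 → slack +1.399/-1.253; half-tol=0.060, Σhalf²=0.256261
  +I: nom +48.200 → Σnom=87.310; wc +0.320/-0.320 → slack +1.719/-1.573; half-tol=0.320, Σhalf²=0.358660
Nominal = 87.310. Worst-case = [87.310 - 1.573, 87.310 + 1.719] = [85.737, 89.029]. RSS = √0.358660 = 0.599.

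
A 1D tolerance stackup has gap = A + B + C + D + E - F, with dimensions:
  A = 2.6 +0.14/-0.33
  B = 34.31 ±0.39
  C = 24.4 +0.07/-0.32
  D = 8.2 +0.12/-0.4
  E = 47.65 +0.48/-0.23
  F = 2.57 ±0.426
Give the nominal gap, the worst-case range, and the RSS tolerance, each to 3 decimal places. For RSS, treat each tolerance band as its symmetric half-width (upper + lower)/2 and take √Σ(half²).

Stack each dimension's contribution:
  +A: nom +2.600 → Σnom=2.600; wc +0.140/-0.330 → slack +0.140/-0.330; half-tol=0.235, Σhalf²=0.055225
  +B: nom +34.310 → Σnom=36.910; wc +0.390/-0.390 → slack +0.530/-0.720; half-tol=0.390, Σhalf²=0.207325
  +C: nom +24.400 → Σnom=61.310; wc +0.070/-0.320 → slack +0.600/-1.040; half-tol=0.195, Σhalf²=0.245350
  +D: nom +8.200 → Σnom=69.510; wc +0.120/-0.400 → slack +0.720/-1.440; half-tol=0.260, Σhalf²=0.312950
  +E: nom +47.650 → Σnom=117.160; wc +0.480/-0.230 → slack +1.200/-1.670; half-tol=0.355, Σhalf²=0.438975
  -F: nom -2.570 → Σnom=114.590; wc +0.426/-0.426 → slack +1.626/-2.096; half-tol=0.426, Σhalf²=0.620451
Nominal = 114.590. Worst-case = [114.590 - 2.096, 114.590 + 1.626] = [112.494, 116.216]. RSS = √0.620451 = 0.788.

nominal=114.590 wc=[112.494,116.216] rss=0.788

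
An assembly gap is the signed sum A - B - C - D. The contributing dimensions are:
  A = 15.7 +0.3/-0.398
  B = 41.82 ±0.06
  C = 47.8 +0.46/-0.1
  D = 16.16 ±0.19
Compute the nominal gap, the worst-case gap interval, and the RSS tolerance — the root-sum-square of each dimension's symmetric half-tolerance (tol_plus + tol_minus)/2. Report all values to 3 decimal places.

Stack each dimension's contribution:
  +A: nom +15.700 → Σnom=15.700; wc +0.300/-0.398 → slack +0.300/-0.398; half-tol=0.349, Σhalf²=0.121801
  -B: nom -41.820 → Σnom=-26.120; wc +0.060/-0.060 → slack +0.360/-0.458; half-tol=0.060, Σhalf²=0.125401
  -C: nom -47.800 → Σnom=-73.920; wc +0.100/-0.460 → slack +0.460/-0.918; half-tol=0.280, Σhalf²=0.203801
  -D: nom -16.160 → Σnom=-90.080; wc +0.190/-0.190 → slack +0.650/-1.108; half-tol=0.190, Σhalf²=0.239901
Nominal = -90.080. Worst-case = [-90.080 - 1.108, -90.080 + 0.650] = [-91.188, -89.430]. RSS = √0.239901 = 0.490.

nominal=-90.080 wc=[-91.188,-89.430] rss=0.490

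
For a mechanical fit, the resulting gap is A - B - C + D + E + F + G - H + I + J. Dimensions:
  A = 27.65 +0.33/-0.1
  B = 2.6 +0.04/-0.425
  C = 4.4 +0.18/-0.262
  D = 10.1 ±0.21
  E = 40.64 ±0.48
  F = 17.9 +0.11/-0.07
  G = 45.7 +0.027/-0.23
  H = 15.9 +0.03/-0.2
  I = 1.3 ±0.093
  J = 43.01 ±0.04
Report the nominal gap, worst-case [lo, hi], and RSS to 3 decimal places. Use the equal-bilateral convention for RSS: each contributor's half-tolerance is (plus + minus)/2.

nominal=163.400 wc=[161.927,165.577] rss=0.687

Stack each dimension's contribution:
  +A: nom +27.650 → Σnom=27.650; wc +0.330/-0.100 → slack +0.330/-0.100; half-tol=0.215, Σhalf²=0.046225
  -B: nom -2.600 → Σnom=25.050; wc +0.425/-0.040 → slack +0.755/-0.140; half-tol=0.232, Σhalf²=0.100281
  -C: nom -4.400 → Σnom=20.650; wc +0.262/-0.180 → slack +1.017/-0.320; half-tol=0.221, Σhalf²=0.149122
  +D: nom +10.100 → Σnom=30.750; wc +0.210/-0.210 → slack +1.227/-0.530; half-tol=0.210, Σhalf²=0.193222
  +E: nom +40.640 → Σnom=71.390; wc +0.480/-0.480 → slack +1.707/-1.010; half-tol=0.480, Σhalf²=0.423622
  +F: nom +17.900 → Σnom=89.290; wc +0.110/-0.070 → slack +1.817/-1.080; half-tol=0.090, Σhalf²=0.431722
  +G: nom +45.700 → Σnom=134.990; wc +0.027/-0.230 → slack +1.844/-1.310; half-tol=0.129, Σhalf²=0.448234
  -H: nom -15.900 → Σnom=119.090; wc +0.200/-0.030 → slack +2.044/-1.340; half-tol=0.115, Σhalf²=0.461459
  +I: nom +1.300 → Σnom=120.390; wc +0.093/-0.093 → slack +2.137/-1.433; half-tol=0.093, Σhalf²=0.470108
  +J: nom +43.010 → Σnom=163.400; wc +0.040/-0.040 → slack +2.177/-1.473; half-tol=0.040, Σhalf²=0.471708
Nominal = 163.400. Worst-case = [163.400 - 1.473, 163.400 + 2.177] = [161.927, 165.577]. RSS = √0.471708 = 0.687.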